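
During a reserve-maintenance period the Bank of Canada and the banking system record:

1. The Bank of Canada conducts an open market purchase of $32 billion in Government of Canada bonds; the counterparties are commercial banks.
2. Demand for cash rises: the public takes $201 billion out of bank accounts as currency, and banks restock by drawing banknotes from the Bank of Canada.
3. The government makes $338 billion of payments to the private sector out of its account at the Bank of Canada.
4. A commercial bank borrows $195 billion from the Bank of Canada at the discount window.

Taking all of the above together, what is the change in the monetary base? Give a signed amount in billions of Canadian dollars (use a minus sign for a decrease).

OMO purchase (from banks) $32 billion: Bank of Canada balance sheet expands → +$32B.
Currency withdrawal $201 billion: just a shift between currency and reserves — both are base money → 0.
Government spending $338 billion: a non-base liability converts back to reserves → +$338B.
Discount-window loan $195 billion: Bank of Canada balance sheet expands → +$195B.
Net: 32 + 0 + 338 + 195 = +$565 billion.

+$565 billion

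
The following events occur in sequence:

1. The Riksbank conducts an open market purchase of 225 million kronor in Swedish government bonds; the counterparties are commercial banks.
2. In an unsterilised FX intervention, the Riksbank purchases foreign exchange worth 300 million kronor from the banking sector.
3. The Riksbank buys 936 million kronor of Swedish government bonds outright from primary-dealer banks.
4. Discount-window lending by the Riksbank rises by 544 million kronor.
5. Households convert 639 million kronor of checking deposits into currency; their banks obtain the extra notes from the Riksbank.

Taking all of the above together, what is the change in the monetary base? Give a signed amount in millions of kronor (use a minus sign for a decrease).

+2005 million

Riksbank balance sheet:
  Assets:      Securities +1161M, Loans to banks +544M, Foreign assets +300M
  Liabilities: Bank reserves +1366M, Currency in circulation +639M
Monetary base = currency + reserves: +639M + (+1366M) = +2005 million.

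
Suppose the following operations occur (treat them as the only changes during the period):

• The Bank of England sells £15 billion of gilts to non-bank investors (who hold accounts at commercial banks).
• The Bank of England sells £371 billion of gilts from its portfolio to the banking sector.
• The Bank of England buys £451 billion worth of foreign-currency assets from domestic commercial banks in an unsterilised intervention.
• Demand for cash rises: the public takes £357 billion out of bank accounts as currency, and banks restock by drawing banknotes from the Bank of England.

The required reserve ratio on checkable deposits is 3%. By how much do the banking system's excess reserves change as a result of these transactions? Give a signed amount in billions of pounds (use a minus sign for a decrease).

Asset sale (to non-banks) £15 billion: reserves −£15B, deposits −£15B.
OMO sale (to banks) £371 billion: reserves −£371B, deposits 0.
FX purchase £451 billion: reserves +£451B, deposits 0.
Currency withdrawal £357 billion: reserves −£357B, deposits −£357B.
Totals: Δreserves = −£292B, Δdeposits = −£372B.
Δrequired reserves = 3% × −£372B = −£11.16B.
Δexcess reserves = Δreserves − Δrequired = −£292B − (−£11.16B) = -£280.84 billion.

-£280.84 billion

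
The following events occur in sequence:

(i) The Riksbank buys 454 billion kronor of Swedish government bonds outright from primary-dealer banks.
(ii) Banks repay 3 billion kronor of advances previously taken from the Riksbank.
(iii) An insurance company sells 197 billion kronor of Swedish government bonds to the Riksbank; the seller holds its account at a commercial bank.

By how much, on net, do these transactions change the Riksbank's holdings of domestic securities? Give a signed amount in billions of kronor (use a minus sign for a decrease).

+651 billion

Riksbank balance sheet:
  Assets:      Securities +651B, Loans to banks −3B
  Liabilities: Bank reserves +648B
So the change in the Riksbank's holdings of domestic securities is +651 billion.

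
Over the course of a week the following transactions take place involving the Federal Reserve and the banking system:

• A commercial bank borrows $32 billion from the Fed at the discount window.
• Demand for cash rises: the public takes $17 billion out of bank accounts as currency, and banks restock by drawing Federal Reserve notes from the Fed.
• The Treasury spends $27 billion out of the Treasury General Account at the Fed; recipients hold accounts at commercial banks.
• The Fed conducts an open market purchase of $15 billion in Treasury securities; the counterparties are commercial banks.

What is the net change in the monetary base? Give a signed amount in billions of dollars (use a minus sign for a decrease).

Fed balance sheet:
  Assets:      Securities +$15B, Loans to banks +$32B
  Liabilities: Bank reserves +$57B, Currency in circulation +$17B, Government deposits −$27B
Commercial banking system:
  Assets:      Reserves at CB +$57B, Securities −$15B
  Liabilities: Checkable deposits +$10B, Borrowings from CB +$32B
Monetary base = currency + reserves: +$17B + (+$57B) = +$74 billion.

+$74 billion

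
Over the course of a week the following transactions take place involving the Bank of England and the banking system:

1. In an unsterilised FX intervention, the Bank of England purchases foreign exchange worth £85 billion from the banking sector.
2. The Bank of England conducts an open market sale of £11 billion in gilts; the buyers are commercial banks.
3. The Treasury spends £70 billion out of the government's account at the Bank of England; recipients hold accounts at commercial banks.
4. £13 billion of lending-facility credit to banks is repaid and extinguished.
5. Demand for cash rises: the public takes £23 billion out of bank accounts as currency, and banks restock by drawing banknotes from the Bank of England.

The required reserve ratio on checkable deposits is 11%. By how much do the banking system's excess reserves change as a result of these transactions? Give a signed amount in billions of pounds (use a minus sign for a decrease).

FX purchase £85 billion: reserves +£85B, deposits 0.
OMO sale (to banks) £11 billion: reserves −£11B, deposits 0.
Government spending £70 billion: reserves +£70B, deposits +£70B.
Discount-window repayment £13 billion: reserves −£13B, deposits 0.
Currency withdrawal £23 billion: reserves −£23B, deposits −£23B.
Totals: Δreserves = +£108B, Δdeposits = +£47B.
Δrequired reserves = 11% × +£47B = +£5.17B.
Δexcess reserves = Δreserves − Δrequired = +£108B − (+£5.17B) = +£102.83 billion.

+£102.83 billion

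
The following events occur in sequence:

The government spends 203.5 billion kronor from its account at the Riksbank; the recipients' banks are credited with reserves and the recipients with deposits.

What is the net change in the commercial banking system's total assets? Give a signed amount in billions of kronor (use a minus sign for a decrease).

Government spending 203.5 billion kronor: bank balance sheets expand → +203.5B.

+203.5 billion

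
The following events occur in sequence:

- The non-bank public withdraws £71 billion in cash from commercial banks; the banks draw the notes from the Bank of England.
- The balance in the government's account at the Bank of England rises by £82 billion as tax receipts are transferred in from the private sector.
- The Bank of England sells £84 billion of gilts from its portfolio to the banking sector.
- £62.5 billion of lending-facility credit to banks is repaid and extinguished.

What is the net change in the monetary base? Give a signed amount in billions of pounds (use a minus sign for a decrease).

Currency withdrawal £71 billion: just a shift between currency and reserves — both are base money → 0.
Government account inflow £82 billion: reserves shift to a non-base liability → −£82B.
OMO sale (to banks) £84 billion: Bank of England balance sheet contracts → −£84B.
Discount-window repayment £62.5 billion: Bank of England balance sheet contracts → −£62.5B.
Net: 0 − 82 − 84 − 62.5 = -£228.5 billion.

-£228.5 billion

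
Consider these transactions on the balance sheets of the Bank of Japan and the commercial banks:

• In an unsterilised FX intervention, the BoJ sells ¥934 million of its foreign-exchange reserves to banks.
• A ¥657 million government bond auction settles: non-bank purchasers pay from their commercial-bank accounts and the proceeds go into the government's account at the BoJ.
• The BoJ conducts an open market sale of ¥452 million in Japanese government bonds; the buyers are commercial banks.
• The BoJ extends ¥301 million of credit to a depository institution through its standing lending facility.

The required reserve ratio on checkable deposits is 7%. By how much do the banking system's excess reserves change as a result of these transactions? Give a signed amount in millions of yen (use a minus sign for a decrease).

FX sale ¥934 million: reserves −¥934M, deposits 0.
Government account inflow ¥657 million: reserves −¥657M, deposits −¥657M.
OMO sale (to banks) ¥452 million: reserves −¥452M, deposits 0.
Discount-window loan ¥301 million: reserves +¥301M, deposits 0.
Totals: Δreserves = −¥1742M, Δdeposits = −¥657M.
Δrequired reserves = 7% × −¥657M = −¥45.99M.
Δexcess reserves = Δreserves − Δrequired = −¥1742M − (−¥45.99M) = -¥1696.01 million.

-¥1696.01 million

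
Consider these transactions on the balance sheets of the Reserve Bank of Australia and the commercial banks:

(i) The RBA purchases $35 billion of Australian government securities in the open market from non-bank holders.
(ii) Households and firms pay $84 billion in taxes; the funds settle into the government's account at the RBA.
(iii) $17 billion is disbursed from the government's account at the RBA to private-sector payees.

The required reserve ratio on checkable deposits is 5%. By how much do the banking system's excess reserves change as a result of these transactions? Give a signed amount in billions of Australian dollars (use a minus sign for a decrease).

-$30.4 billion

Asset purchase (from non-banks) $35 billion: reserves +$35B, deposits +$35B.
Government account inflow $84 billion: reserves −$84B, deposits −$84B.
Government spending $17 billion: reserves +$17B, deposits +$17B.
Totals: Δreserves = −$32B, Δdeposits = −$32B.
Δrequired reserves = 5% × −$32B = −$1.6B.
Δexcess reserves = Δreserves − Δrequired = −$32B − (−$1.6B) = -$30.4 billion.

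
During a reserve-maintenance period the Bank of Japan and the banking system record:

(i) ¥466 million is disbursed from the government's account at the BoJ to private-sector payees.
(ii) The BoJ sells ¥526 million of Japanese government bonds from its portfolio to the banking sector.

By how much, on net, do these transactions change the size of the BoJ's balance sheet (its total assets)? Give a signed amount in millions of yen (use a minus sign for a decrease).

-¥526 million

BoJ balance sheet:
  Assets:      Securities −¥526M
  Liabilities: Bank reserves −¥60M, Government deposits −¥466M
Change in total BoJ assets = -¥526 million.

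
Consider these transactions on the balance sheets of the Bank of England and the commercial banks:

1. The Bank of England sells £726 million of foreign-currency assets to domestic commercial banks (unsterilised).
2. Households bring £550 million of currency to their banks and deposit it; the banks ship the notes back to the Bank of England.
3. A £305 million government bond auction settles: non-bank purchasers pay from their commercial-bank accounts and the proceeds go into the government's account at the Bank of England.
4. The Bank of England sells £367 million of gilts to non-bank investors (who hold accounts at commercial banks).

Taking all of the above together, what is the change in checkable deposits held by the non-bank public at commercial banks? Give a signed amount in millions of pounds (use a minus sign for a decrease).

-£122 million

FX sale £726 million: the counterparty is a bank, so public deposits are unchanged → 0.
Currency deposit £550 million: non-bank counterparties' bank balances rise → +£550M.
Government account inflow £305 million: non-bank counterparties' bank balances fall → −£305M.
Asset sale (to non-banks) £367 million: non-bank counterparties' bank balances fall → −£367M.
Net: 0 + 550 − 305 − 367 = -£122 million.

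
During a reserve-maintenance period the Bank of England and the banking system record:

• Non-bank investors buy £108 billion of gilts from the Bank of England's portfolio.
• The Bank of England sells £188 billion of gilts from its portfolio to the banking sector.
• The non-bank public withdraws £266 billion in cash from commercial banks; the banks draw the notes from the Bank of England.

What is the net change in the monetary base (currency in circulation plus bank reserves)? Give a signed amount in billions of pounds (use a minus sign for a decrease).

-£296 billion

Asset sale (to non-banks) £108 billion: Bank of England balance sheet contracts → −£108B.
OMO sale (to banks) £188 billion: Bank of England balance sheet contracts → −£188B.
Currency withdrawal £266 billion: just a shift between currency and reserves — both are base money → 0.
Net: −108 − 188 + 0 = -£296 billion.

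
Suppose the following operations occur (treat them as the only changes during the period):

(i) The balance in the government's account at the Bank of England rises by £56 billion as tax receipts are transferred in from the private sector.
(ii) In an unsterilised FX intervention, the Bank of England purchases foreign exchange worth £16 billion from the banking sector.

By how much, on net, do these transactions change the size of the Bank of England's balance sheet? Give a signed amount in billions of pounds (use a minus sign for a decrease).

+£16 billion

Bank of England balance sheet:
  Assets:      Foreign assets +£16B
  Liabilities: Bank reserves −£40B, Government deposits +£56B
Commercial banking system:
  Assets:      Reserves at CB −£40B, Foreign assets −£16B
  Liabilities: Checkable deposits −£56B
Change in total Bank of England assets = +£16 billion.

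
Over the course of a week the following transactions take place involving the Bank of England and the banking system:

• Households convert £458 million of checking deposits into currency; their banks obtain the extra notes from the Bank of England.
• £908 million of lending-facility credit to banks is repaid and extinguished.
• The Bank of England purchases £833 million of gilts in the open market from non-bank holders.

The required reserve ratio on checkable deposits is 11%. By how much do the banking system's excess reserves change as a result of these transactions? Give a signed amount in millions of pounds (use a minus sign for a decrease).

Currency withdrawal £458 million: reserves −£458M, deposits −£458M.
Discount-window repayment £908 million: reserves −£908M, deposits 0.
Asset purchase (from non-banks) £833 million: reserves +£833M, deposits +£833M.
Totals: Δreserves = −£533M, Δdeposits = +£375M.
Δrequired reserves = 11% × +£375M = +£41.25M.
Δexcess reserves = Δreserves − Δrequired = −£533M − (+£41.25M) = -£574.25 million.

-£574.25 million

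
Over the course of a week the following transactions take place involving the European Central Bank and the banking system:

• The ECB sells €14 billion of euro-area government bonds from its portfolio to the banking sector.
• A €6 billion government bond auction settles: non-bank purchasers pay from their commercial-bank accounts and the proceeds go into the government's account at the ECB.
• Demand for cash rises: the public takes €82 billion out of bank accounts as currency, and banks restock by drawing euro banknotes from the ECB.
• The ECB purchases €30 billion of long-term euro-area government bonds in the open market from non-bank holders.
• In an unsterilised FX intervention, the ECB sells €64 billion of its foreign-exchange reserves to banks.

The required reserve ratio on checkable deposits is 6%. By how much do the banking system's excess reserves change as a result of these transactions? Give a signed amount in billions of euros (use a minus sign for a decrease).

OMO sale (to banks) €14 billion: reserves −€14B, deposits 0.
Government account inflow €6 billion: reserves −€6B, deposits −€6B.
Currency withdrawal €82 billion: reserves −€82B, deposits −€82B.
Asset purchase (from non-banks) €30 billion: reserves +€30B, deposits +€30B.
FX sale €64 billion: reserves −€64B, deposits 0.
Totals: Δreserves = −€136B, Δdeposits = −€58B.
Δrequired reserves = 6% × −€58B = −€3.48B.
Δexcess reserves = Δreserves − Δrequired = −€136B − (−€3.48B) = -€132.52 billion.

-€132.52 billion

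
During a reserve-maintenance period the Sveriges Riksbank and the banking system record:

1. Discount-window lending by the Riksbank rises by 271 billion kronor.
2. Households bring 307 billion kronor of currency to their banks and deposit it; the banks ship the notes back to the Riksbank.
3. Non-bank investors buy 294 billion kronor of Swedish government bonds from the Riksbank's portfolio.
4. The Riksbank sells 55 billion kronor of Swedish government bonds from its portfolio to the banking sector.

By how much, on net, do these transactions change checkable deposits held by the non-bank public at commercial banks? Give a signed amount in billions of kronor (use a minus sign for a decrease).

Riksbank balance sheet:
  Assets:      Securities −349B, Loans to banks +271B
  Liabilities: Bank reserves +229B, Currency in circulation −307B
Commercial banking system:
  Assets:      Reserves at CB +229B, Securities +55B
  Liabilities: Checkable deposits +13B, Borrowings from CB +271B
So the change in checkable deposits held by the non-bank public at commercial banks is +13 billion.

+13 billion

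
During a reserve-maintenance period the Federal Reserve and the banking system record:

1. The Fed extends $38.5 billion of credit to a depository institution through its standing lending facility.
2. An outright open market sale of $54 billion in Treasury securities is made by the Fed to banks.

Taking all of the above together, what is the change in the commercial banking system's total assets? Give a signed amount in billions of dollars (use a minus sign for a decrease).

Fed balance sheet:
  Assets:      Securities −$54B, Loans to banks +$38.5B
  Liabilities: Bank reserves −$15.5B
Commercial banking system:
  Assets:      Reserves at CB −$15.5B, Securities +$54B
  Liabilities: Borrowings from CB +$38.5B
Change in total bank assets = +$38.5 billion.

+$38.5 billion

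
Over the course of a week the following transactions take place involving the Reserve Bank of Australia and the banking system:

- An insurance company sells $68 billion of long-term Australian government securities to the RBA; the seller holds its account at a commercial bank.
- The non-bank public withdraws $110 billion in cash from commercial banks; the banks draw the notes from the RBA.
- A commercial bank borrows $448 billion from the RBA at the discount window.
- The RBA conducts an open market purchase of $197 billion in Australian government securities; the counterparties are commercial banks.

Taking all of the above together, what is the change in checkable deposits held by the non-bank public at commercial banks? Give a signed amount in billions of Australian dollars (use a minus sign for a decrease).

-$42 billion

RBA balance sheet:
  Assets:      Securities +$265B, Loans to banks +$448B
  Liabilities: Bank reserves +$603B, Currency in circulation +$110B
Commercial banking system:
  Assets:      Reserves at CB +$603B, Securities −$197B
  Liabilities: Checkable deposits −$42B, Borrowings from CB +$448B
So the change in checkable deposits held by the non-bank public at commercial banks is -$42 billion.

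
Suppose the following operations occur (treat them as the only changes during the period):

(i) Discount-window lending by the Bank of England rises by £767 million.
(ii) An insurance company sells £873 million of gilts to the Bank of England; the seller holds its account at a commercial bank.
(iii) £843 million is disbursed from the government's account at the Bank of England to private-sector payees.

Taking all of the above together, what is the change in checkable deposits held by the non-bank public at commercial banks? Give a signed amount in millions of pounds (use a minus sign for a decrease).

Discount-window loan £767 million: the counterparty is a bank, so public deposits are unchanged → 0.
Asset purchase (from non-banks) £873 million: non-bank counterparties' bank balances rise → +£873M.
Government spending £843 million: non-bank counterparties' bank balances rise → +£843M.
Net: 0 + 873 + 843 = +£1716 million.

+£1716 million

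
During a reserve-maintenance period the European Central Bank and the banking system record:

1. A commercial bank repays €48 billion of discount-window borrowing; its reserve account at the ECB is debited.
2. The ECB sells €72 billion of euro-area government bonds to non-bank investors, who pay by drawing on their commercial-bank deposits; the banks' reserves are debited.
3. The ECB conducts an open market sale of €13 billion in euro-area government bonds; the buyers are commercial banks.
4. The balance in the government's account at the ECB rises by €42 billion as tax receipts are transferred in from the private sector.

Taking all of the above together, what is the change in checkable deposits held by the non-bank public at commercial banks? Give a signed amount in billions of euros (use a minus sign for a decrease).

Discount-window repayment €48 billion: the counterparty is a bank, so public deposits are unchanged → 0.
Asset sale (to non-banks) €72 billion: non-bank counterparties' bank balances fall → −€72B.
OMO sale (to banks) €13 billion: the counterparty is a bank, so public deposits are unchanged → 0.
Government account inflow €42 billion: non-bank counterparties' bank balances fall → −€42B.
Net: 0 − 72 + 0 − 42 = -€114 billion.

-€114 billion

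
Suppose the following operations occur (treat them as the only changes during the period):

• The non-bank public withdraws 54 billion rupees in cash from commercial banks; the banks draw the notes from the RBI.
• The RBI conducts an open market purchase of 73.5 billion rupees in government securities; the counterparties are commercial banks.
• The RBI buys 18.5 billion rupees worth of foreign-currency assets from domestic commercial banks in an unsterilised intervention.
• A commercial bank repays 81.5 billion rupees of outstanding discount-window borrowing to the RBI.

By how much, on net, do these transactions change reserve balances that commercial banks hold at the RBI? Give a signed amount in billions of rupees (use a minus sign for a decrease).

Currency withdrawal 54 billion rupees: banks swap reserves for currency → −54B.
OMO purchase (from banks) 73.5 billion rupees: the RBI pays by crediting reserve accounts → +73.5B.
FX purchase 18.5 billion rupees: the RBI pays by crediting reserve accounts → +18.5B.
Discount-window repayment 81.5 billion rupees: repayment is debited from reserves → −81.5B.
Net: −54 + 73.5 + 18.5 − 81.5 = -43.5 billion.

-43.5 billion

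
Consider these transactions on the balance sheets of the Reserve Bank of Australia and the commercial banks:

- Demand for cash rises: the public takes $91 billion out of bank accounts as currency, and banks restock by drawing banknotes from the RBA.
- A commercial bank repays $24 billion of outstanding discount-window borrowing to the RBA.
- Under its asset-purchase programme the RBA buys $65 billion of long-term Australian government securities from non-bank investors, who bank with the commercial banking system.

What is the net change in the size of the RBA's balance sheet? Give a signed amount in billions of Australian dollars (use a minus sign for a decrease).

+$41 billion

Currency withdrawal $91 billion: only the composition of liabilities changes → 0.
Discount-window repayment $24 billion: an RBA asset is shed → −$24B.
Asset purchase (from non-banks) $65 billion: an RBA asset is acquired → +$65B.
Net: 0 − 24 + 65 = +$41 billion.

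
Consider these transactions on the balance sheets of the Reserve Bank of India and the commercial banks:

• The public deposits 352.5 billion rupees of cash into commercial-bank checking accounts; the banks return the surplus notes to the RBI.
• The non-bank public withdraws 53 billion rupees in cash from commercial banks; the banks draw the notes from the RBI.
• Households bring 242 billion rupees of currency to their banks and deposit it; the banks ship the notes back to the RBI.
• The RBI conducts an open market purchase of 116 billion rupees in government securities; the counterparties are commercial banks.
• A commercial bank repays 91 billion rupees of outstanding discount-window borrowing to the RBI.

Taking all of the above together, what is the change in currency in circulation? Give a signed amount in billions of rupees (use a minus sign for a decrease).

-541.5 billion

Currency deposit 352.5 billion rupees: notes return to the central bank → −352.5B.
Currency withdrawal 53 billion rupees: notes leave the central bank → +53B.
Currency deposit 242 billion rupees: notes return to the central bank → −242B.
OMO purchase (from banks) 116 billion rupees: no currency enters or leaves circulation → 0.
Discount-window repayment 91 billion rupees: no currency enters or leaves circulation → 0.
Net: −352.5 + 53 − 242 + 0 + 0 = -541.5 billion.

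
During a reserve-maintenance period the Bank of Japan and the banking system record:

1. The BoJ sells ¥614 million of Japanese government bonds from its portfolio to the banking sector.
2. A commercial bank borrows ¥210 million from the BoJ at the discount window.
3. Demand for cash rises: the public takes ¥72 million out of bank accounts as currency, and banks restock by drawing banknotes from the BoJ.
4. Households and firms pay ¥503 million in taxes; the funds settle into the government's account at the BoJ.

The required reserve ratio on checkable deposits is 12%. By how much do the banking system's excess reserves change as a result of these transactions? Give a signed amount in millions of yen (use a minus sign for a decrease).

OMO sale (to banks) ¥614 million: reserves −¥614M, deposits 0.
Discount-window loan ¥210 million: reserves +¥210M, deposits 0.
Currency withdrawal ¥72 million: reserves −¥72M, deposits −¥72M.
Government account inflow ¥503 million: reserves −¥503M, deposits −¥503M.
Totals: Δreserves = −¥979M, Δdeposits = −¥575M.
Δrequired reserves = 12% × −¥575M = −¥69M.
Δexcess reserves = Δreserves − Δrequired = −¥979M − (−¥69M) = -¥910 million.

-¥910 million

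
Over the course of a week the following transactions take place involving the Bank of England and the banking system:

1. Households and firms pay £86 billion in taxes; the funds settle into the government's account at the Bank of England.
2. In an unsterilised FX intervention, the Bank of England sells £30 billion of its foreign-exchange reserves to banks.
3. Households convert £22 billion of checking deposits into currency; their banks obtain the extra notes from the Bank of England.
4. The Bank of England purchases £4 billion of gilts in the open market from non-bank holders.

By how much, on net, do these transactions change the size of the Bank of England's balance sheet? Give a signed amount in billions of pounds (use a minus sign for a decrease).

-£26 billion

Bank of England balance sheet:
  Assets:      Securities +£4B, Foreign assets −£30B
  Liabilities: Bank reserves −£134B, Currency in circulation +£22B, Government deposits +£86B
Change in total Bank of England assets = -£26 billion.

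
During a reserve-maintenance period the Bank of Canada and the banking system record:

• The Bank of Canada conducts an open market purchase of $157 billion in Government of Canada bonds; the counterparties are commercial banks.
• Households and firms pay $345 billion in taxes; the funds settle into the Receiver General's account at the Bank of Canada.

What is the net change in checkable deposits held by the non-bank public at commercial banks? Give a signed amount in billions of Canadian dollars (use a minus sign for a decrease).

OMO purchase (from banks) $157 billion: the counterparty is a bank, so public deposits are unchanged → 0.
Government account inflow $345 billion: non-bank counterparties' bank balances fall → −$345B.
Net: 0 − 345 = -$345 billion.

-$345 billion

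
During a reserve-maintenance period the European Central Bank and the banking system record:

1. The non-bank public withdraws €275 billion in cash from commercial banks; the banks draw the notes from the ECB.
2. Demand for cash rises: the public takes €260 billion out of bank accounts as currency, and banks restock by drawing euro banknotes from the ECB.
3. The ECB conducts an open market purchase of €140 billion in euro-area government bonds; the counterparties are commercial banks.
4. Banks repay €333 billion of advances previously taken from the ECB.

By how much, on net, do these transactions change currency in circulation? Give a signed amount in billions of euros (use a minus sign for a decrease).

Currency withdrawal €275 billion: notes leave the central bank → +€275B.
Currency withdrawal €260 billion: notes leave the central bank → +€260B.
OMO purchase (from banks) €140 billion: no currency enters or leaves circulation → 0.
Discount-window repayment €333 billion: no currency enters or leaves circulation → 0.
Net: 275 + 260 + 0 + 0 = +€535 billion.

+€535 billion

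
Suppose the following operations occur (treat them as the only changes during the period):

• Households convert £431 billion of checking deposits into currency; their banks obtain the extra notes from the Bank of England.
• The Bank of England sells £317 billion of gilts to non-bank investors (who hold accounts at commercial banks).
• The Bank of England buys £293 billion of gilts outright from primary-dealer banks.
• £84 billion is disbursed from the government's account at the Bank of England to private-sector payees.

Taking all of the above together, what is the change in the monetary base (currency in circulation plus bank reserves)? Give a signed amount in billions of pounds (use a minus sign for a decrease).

+£60 billion

Currency withdrawal £431 billion: just a shift between currency and reserves — both are base money → 0.
Asset sale (to non-banks) £317 billion: Bank of England balance sheet contracts → −£317B.
OMO purchase (from banks) £293 billion: Bank of England balance sheet expands → +£293B.
Government spending £84 billion: a non-base liability converts back to reserves → +£84B.
Net: 0 − 317 + 293 + 84 = +£60 billion.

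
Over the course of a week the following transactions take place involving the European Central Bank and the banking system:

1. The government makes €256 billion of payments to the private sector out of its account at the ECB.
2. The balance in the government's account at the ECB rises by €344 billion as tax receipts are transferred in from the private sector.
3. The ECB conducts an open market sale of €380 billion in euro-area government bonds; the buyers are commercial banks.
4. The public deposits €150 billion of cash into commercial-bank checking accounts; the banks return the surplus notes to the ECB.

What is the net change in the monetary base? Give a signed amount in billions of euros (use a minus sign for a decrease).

Government spending €256 billion: a non-base liability converts back to reserves → +€256B.
Government account inflow €344 billion: reserves shift to a non-base liability → −€344B.
OMO sale (to banks) €380 billion: ECB balance sheet contracts → −€380B.
Currency deposit €150 billion: just a shift between currency and reserves — both are base money → 0.
Net: 256 − 344 − 380 + 0 = -€468 billion.

-€468 billion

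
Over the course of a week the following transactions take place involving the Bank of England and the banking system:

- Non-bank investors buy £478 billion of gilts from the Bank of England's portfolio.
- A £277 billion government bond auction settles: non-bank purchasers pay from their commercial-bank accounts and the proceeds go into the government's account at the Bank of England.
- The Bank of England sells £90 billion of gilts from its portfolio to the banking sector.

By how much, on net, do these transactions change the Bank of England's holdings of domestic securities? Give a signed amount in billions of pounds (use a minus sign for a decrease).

-£568 billion

Bank of England balance sheet:
  Assets:      Securities −£568B
  Liabilities: Bank reserves −£845B, Government deposits +£277B
So the change in the Bank of England's holdings of domestic securities is -£568 billion.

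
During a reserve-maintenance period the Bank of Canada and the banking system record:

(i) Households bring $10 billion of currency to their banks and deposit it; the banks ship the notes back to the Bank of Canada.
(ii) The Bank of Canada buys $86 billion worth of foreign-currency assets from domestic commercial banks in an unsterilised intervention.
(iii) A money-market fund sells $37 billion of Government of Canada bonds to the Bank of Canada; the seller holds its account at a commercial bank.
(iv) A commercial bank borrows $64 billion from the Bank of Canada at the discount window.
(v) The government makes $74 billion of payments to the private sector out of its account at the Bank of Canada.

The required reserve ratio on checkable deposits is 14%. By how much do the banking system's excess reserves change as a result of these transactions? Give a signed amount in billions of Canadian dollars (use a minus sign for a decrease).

Currency deposit $10 billion: reserves +$10B, deposits +$10B.
FX purchase $86 billion: reserves +$86B, deposits 0.
Asset purchase (from non-banks) $37 billion: reserves +$37B, deposits +$37B.
Discount-window loan $64 billion: reserves +$64B, deposits 0.
Government spending $74 billion: reserves +$74B, deposits +$74B.
Totals: Δreserves = +$271B, Δdeposits = +$121B.
Δrequired reserves = 14% × +$121B = +$16.94B.
Δexcess reserves = Δreserves − Δrequired = +$271B − (+$16.94B) = +$254.06 billion.

+$254.06 billion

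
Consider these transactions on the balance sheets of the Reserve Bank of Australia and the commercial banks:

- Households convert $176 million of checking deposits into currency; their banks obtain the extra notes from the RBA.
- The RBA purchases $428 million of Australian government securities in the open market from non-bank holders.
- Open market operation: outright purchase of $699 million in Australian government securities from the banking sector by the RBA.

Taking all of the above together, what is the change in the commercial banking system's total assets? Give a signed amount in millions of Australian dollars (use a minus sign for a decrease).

+$252 million

Currency withdrawal $176 million: bank balance sheets shrink → −$176M.
Asset purchase (from non-banks) $428 million: bank balance sheets expand → +$428M.
OMO purchase (from banks) $699 million: just an asset swap on bank balance sheets → 0.
Net: −176 + 428 + 0 = +$252 million.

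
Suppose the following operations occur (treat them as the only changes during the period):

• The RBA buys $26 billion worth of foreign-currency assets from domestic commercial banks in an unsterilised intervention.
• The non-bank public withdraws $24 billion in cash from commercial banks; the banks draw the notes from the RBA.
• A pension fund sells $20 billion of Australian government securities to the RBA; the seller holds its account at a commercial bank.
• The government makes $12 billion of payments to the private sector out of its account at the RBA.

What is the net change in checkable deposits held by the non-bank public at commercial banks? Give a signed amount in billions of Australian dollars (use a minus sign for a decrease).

FX purchase $26 billion: the counterparty is a bank, so public deposits are unchanged → 0.
Currency withdrawal $24 billion: non-bank counterparties' bank balances fall → −$24B.
Asset purchase (from non-banks) $20 billion: non-bank counterparties' bank balances rise → +$20B.
Government spending $12 billion: non-bank counterparties' bank balances rise → +$12B.
Net: 0 − 24 + 20 + 12 = +$8 billion.

+$8 billion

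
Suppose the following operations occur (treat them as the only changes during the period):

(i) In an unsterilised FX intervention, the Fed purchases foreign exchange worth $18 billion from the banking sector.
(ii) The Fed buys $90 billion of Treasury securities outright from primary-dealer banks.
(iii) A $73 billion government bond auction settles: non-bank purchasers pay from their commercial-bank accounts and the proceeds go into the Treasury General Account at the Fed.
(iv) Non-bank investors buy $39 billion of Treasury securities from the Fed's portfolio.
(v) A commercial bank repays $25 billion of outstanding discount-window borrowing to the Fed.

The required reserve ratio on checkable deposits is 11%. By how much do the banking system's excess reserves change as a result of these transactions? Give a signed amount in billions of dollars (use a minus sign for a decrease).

-$16.68 billion

FX purchase $18 billion: reserves +$18B, deposits 0.
OMO purchase (from banks) $90 billion: reserves +$90B, deposits 0.
Government account inflow $73 billion: reserves −$73B, deposits −$73B.
Asset sale (to non-banks) $39 billion: reserves −$39B, deposits −$39B.
Discount-window repayment $25 billion: reserves −$25B, deposits 0.
Totals: Δreserves = −$29B, Δdeposits = −$112B.
Δrequired reserves = 11% × −$112B = −$12.32B.
Δexcess reserves = Δreserves − Δrequired = −$29B − (−$12.32B) = -$16.68 billion.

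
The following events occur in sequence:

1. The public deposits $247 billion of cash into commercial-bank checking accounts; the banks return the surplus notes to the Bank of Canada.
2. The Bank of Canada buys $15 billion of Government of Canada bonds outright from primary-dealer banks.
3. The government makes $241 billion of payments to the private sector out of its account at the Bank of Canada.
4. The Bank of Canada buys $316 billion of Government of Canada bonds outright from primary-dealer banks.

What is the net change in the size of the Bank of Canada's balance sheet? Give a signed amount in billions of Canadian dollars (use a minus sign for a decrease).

+$331 billion

Bank of Canada balance sheet:
  Assets:      Securities +$331B
  Liabilities: Bank reserves +$819B, Currency in circulation −$247B, Government deposits −$241B
Commercial banking system:
  Assets:      Reserves at CB +$819B, Securities −$331B
  Liabilities: Checkable deposits +$488B
Change in total Bank of Canada assets = +$331 billion.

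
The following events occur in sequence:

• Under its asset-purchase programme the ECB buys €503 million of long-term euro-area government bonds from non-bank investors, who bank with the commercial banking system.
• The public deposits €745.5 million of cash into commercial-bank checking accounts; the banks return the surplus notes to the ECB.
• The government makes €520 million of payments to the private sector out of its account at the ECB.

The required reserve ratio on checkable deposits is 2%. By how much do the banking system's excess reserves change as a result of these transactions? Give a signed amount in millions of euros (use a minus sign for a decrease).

+€1733.13 million

Asset purchase (from non-banks) €503 million: reserves +€503M, deposits +€503M.
Currency deposit €745.5 million: reserves +€745.5M, deposits +€745.5M.
Government spending €520 million: reserves +€520M, deposits +€520M.
Totals: Δreserves = +€1768.5M, Δdeposits = +€1768.5M.
Δrequired reserves = 2% × +€1768.5M = +€35.37M.
Δexcess reserves = Δreserves − Δrequired = +€1768.5M − (+€35.37M) = +€1733.13 million.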